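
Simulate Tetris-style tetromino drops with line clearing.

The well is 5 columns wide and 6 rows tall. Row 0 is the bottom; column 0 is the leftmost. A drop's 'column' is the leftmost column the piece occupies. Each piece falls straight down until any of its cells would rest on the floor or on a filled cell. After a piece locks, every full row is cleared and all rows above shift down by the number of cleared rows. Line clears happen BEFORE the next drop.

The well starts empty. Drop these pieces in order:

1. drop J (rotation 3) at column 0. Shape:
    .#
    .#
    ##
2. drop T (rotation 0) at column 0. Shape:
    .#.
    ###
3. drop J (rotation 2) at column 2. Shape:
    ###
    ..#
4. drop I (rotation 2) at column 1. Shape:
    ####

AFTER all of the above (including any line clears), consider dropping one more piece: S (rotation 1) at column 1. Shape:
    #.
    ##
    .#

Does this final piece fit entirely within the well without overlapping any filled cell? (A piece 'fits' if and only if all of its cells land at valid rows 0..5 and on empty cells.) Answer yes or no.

Answer: no

Derivation:
Drop 1: J rot3 at col 0 lands with bottom-row=0; cleared 0 line(s) (total 0); column heights now [1 3 0 0 0], max=3
Drop 2: T rot0 at col 0 lands with bottom-row=3; cleared 0 line(s) (total 0); column heights now [4 5 4 0 0], max=5
Drop 3: J rot2 at col 2 lands with bottom-row=3; cleared 0 line(s) (total 0); column heights now [4 5 5 5 5], max=5
Drop 4: I rot2 at col 1 lands with bottom-row=5; cleared 0 line(s) (total 0); column heights now [4 6 6 6 6], max=6
Test piece S rot1 at col 1 (width 2): heights before test = [4 6 6 6 6]; fits = False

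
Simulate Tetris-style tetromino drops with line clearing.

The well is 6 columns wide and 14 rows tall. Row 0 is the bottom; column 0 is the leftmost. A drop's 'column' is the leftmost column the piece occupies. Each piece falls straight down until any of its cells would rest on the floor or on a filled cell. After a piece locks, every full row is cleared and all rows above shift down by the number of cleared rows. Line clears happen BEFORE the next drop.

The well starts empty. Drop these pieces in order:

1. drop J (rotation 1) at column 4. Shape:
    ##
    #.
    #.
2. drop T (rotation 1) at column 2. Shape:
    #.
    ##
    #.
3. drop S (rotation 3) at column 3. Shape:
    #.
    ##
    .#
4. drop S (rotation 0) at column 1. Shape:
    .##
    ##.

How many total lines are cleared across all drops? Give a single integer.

Answer: 0

Derivation:
Drop 1: J rot1 at col 4 lands with bottom-row=0; cleared 0 line(s) (total 0); column heights now [0 0 0 0 3 3], max=3
Drop 2: T rot1 at col 2 lands with bottom-row=0; cleared 0 line(s) (total 0); column heights now [0 0 3 2 3 3], max=3
Drop 3: S rot3 at col 3 lands with bottom-row=3; cleared 0 line(s) (total 0); column heights now [0 0 3 6 5 3], max=6
Drop 4: S rot0 at col 1 lands with bottom-row=5; cleared 0 line(s) (total 0); column heights now [0 6 7 7 5 3], max=7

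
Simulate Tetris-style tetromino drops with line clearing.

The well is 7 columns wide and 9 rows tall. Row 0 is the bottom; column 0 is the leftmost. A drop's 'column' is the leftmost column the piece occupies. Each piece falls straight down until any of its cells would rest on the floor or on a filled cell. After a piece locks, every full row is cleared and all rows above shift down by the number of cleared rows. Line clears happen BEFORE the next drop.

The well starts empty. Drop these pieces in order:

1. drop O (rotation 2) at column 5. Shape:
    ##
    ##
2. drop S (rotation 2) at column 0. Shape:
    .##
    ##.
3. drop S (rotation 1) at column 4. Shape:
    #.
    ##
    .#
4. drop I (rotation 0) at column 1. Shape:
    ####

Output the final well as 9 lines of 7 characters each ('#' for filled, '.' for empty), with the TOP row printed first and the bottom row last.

Drop 1: O rot2 at col 5 lands with bottom-row=0; cleared 0 line(s) (total 0); column heights now [0 0 0 0 0 2 2], max=2
Drop 2: S rot2 at col 0 lands with bottom-row=0; cleared 0 line(s) (total 0); column heights now [1 2 2 0 0 2 2], max=2
Drop 3: S rot1 at col 4 lands with bottom-row=2; cleared 0 line(s) (total 0); column heights now [1 2 2 0 5 4 2], max=5
Drop 4: I rot0 at col 1 lands with bottom-row=5; cleared 0 line(s) (total 0); column heights now [1 6 6 6 6 4 2], max=6

Answer: .......
.......
.......
.####..
....#..
....##.
.....#.
.##..##
##...##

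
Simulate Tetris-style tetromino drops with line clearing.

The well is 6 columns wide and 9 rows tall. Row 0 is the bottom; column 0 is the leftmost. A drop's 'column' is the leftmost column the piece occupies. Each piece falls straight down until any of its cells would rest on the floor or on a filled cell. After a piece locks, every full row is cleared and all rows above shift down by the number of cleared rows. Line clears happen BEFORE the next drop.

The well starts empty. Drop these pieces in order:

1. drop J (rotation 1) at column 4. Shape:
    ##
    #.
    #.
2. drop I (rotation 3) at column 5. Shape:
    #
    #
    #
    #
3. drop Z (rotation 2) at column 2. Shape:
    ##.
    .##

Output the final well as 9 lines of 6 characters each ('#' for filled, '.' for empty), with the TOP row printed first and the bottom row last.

Drop 1: J rot1 at col 4 lands with bottom-row=0; cleared 0 line(s) (total 0); column heights now [0 0 0 0 3 3], max=3
Drop 2: I rot3 at col 5 lands with bottom-row=3; cleared 0 line(s) (total 0); column heights now [0 0 0 0 3 7], max=7
Drop 3: Z rot2 at col 2 lands with bottom-row=3; cleared 0 line(s) (total 0); column heights now [0 0 5 5 4 7], max=7

Answer: ......
......
.....#
.....#
..##.#
...###
....##
....#.
....#.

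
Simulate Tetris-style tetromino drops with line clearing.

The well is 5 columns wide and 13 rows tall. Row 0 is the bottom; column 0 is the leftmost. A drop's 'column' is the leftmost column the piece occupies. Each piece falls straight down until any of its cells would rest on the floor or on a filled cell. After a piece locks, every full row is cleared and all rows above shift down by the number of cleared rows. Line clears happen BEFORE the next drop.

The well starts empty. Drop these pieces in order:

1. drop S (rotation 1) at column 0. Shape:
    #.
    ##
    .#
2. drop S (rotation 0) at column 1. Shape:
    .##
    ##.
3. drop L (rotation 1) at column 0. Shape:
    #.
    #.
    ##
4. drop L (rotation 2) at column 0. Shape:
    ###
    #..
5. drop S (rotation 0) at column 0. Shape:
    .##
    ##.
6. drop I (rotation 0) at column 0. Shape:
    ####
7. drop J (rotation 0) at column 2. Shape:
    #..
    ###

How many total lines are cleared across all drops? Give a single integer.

Drop 1: S rot1 at col 0 lands with bottom-row=0; cleared 0 line(s) (total 0); column heights now [3 2 0 0 0], max=3
Drop 2: S rot0 at col 1 lands with bottom-row=2; cleared 0 line(s) (total 0); column heights now [3 3 4 4 0], max=4
Drop 3: L rot1 at col 0 lands with bottom-row=3; cleared 0 line(s) (total 0); column heights now [6 4 4 4 0], max=6
Drop 4: L rot2 at col 0 lands with bottom-row=6; cleared 0 line(s) (total 0); column heights now [8 8 8 4 0], max=8
Drop 5: S rot0 at col 0 lands with bottom-row=8; cleared 0 line(s) (total 0); column heights now [9 10 10 4 0], max=10
Drop 6: I rot0 at col 0 lands with bottom-row=10; cleared 0 line(s) (total 0); column heights now [11 11 11 11 0], max=11
Drop 7: J rot0 at col 2 lands with bottom-row=11; cleared 0 line(s) (total 0); column heights now [11 11 13 12 12], max=13

Answer: 0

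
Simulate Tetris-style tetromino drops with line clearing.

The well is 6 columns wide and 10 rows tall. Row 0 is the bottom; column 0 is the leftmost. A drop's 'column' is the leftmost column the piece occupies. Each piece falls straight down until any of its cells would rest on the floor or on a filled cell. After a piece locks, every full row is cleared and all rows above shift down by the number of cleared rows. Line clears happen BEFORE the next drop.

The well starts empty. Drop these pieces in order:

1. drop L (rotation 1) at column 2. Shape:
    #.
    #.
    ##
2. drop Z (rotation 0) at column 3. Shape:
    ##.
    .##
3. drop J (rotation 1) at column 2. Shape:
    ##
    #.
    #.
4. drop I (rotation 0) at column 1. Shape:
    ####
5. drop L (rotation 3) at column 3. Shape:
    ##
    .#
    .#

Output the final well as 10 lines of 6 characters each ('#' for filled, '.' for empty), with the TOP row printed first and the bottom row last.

Drop 1: L rot1 at col 2 lands with bottom-row=0; cleared 0 line(s) (total 0); column heights now [0 0 3 1 0 0], max=3
Drop 2: Z rot0 at col 3 lands with bottom-row=0; cleared 0 line(s) (total 0); column heights now [0 0 3 2 2 1], max=3
Drop 3: J rot1 at col 2 lands with bottom-row=3; cleared 0 line(s) (total 0); column heights now [0 0 6 6 2 1], max=6
Drop 4: I rot0 at col 1 lands with bottom-row=6; cleared 0 line(s) (total 0); column heights now [0 7 7 7 7 1], max=7
Drop 5: L rot3 at col 3 lands with bottom-row=7; cleared 0 line(s) (total 0); column heights now [0 7 7 10 10 1], max=10

Answer: ...##.
....#.
....#.
.####.
..##..
..#...
..#...
..#...
..###.
..####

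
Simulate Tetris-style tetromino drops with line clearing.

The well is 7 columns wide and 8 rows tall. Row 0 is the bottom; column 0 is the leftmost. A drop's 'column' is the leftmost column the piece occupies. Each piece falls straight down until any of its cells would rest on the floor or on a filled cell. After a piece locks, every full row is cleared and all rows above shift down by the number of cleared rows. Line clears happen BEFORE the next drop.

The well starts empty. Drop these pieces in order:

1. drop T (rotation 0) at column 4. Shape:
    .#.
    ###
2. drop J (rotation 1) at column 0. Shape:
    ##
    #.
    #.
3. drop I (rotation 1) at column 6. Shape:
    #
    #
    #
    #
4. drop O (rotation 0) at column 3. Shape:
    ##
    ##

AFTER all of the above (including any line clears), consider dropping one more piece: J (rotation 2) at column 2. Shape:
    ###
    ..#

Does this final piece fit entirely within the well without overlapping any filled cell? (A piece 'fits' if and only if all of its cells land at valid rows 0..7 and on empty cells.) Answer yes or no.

Answer: yes

Derivation:
Drop 1: T rot0 at col 4 lands with bottom-row=0; cleared 0 line(s) (total 0); column heights now [0 0 0 0 1 2 1], max=2
Drop 2: J rot1 at col 0 lands with bottom-row=0; cleared 0 line(s) (total 0); column heights now [3 3 0 0 1 2 1], max=3
Drop 3: I rot1 at col 6 lands with bottom-row=1; cleared 0 line(s) (total 0); column heights now [3 3 0 0 1 2 5], max=5
Drop 4: O rot0 at col 3 lands with bottom-row=1; cleared 0 line(s) (total 0); column heights now [3 3 0 3 3 2 5], max=5
Test piece J rot2 at col 2 (width 3): heights before test = [3 3 0 3 3 2 5]; fits = True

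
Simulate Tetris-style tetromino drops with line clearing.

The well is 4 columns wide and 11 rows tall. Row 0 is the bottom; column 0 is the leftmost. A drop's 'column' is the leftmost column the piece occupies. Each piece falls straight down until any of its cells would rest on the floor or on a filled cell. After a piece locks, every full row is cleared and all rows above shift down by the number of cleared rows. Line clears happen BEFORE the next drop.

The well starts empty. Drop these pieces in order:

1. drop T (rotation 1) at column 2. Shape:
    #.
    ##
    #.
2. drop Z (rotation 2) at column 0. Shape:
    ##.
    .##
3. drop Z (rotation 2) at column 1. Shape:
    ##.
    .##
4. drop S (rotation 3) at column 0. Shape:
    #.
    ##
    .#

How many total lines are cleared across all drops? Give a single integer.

Drop 1: T rot1 at col 2 lands with bottom-row=0; cleared 0 line(s) (total 0); column heights now [0 0 3 2], max=3
Drop 2: Z rot2 at col 0 lands with bottom-row=3; cleared 0 line(s) (total 0); column heights now [5 5 4 2], max=5
Drop 3: Z rot2 at col 1 lands with bottom-row=4; cleared 1 line(s) (total 1); column heights now [0 5 5 2], max=5
Drop 4: S rot3 at col 0 lands with bottom-row=5; cleared 0 line(s) (total 1); column heights now [8 7 5 2], max=8

Answer: 1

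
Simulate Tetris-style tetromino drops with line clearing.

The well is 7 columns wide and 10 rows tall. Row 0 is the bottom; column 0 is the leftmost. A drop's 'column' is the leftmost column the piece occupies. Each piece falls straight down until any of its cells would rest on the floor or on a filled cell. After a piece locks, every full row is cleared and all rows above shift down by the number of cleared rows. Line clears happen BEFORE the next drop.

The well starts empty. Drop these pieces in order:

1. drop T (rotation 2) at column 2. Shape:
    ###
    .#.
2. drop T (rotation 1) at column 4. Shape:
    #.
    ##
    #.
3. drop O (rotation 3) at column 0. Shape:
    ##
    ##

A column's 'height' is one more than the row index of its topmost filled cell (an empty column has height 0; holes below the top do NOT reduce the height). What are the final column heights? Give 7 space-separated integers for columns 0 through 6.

Drop 1: T rot2 at col 2 lands with bottom-row=0; cleared 0 line(s) (total 0); column heights now [0 0 2 2 2 0 0], max=2
Drop 2: T rot1 at col 4 lands with bottom-row=2; cleared 0 line(s) (total 0); column heights now [0 0 2 2 5 4 0], max=5
Drop 3: O rot3 at col 0 lands with bottom-row=0; cleared 0 line(s) (total 0); column heights now [2 2 2 2 5 4 0], max=5

Answer: 2 2 2 2 5 4 0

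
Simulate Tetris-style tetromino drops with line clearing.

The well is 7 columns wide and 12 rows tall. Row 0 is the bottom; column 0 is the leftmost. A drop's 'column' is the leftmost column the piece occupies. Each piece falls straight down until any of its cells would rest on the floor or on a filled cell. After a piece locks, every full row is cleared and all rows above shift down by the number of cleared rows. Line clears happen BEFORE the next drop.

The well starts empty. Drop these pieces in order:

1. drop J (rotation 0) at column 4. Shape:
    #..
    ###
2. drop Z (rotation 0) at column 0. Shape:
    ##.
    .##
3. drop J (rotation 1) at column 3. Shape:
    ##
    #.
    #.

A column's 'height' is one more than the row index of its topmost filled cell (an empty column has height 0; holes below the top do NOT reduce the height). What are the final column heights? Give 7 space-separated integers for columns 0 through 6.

Drop 1: J rot0 at col 4 lands with bottom-row=0; cleared 0 line(s) (total 0); column heights now [0 0 0 0 2 1 1], max=2
Drop 2: Z rot0 at col 0 lands with bottom-row=0; cleared 0 line(s) (total 0); column heights now [2 2 1 0 2 1 1], max=2
Drop 3: J rot1 at col 3 lands with bottom-row=0; cleared 0 line(s) (total 0); column heights now [2 2 1 3 3 1 1], max=3

Answer: 2 2 1 3 3 1 1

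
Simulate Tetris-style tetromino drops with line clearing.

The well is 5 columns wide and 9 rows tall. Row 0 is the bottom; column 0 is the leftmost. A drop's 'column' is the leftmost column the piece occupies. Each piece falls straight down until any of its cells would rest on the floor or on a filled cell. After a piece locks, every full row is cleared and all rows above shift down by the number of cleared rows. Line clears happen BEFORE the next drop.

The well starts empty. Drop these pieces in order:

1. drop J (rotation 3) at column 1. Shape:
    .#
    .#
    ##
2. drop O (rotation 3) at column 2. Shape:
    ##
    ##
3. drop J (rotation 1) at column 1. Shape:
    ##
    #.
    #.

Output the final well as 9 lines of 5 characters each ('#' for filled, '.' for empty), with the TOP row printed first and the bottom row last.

Answer: .....
.....
.....
.##..
.###.
.###.
..#..
..#..
.##..

Derivation:
Drop 1: J rot3 at col 1 lands with bottom-row=0; cleared 0 line(s) (total 0); column heights now [0 1 3 0 0], max=3
Drop 2: O rot3 at col 2 lands with bottom-row=3; cleared 0 line(s) (total 0); column heights now [0 1 5 5 0], max=5
Drop 3: J rot1 at col 1 lands with bottom-row=3; cleared 0 line(s) (total 0); column heights now [0 6 6 5 0], max=6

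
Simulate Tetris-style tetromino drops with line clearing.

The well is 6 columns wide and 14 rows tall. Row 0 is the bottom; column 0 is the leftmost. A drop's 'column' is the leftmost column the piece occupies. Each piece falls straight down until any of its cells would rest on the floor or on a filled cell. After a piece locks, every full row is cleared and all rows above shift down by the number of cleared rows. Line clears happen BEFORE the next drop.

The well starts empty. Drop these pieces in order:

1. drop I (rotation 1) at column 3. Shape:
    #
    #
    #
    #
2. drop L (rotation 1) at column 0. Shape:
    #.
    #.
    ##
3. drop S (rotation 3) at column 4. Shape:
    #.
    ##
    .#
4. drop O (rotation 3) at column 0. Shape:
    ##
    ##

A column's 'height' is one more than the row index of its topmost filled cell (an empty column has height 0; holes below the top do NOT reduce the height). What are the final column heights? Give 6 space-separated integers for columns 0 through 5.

Drop 1: I rot1 at col 3 lands with bottom-row=0; cleared 0 line(s) (total 0); column heights now [0 0 0 4 0 0], max=4
Drop 2: L rot1 at col 0 lands with bottom-row=0; cleared 0 line(s) (total 0); column heights now [3 1 0 4 0 0], max=4
Drop 3: S rot3 at col 4 lands with bottom-row=0; cleared 0 line(s) (total 0); column heights now [3 1 0 4 3 2], max=4
Drop 4: O rot3 at col 0 lands with bottom-row=3; cleared 0 line(s) (total 0); column heights now [5 5 0 4 3 2], max=5

Answer: 5 5 0 4 3 2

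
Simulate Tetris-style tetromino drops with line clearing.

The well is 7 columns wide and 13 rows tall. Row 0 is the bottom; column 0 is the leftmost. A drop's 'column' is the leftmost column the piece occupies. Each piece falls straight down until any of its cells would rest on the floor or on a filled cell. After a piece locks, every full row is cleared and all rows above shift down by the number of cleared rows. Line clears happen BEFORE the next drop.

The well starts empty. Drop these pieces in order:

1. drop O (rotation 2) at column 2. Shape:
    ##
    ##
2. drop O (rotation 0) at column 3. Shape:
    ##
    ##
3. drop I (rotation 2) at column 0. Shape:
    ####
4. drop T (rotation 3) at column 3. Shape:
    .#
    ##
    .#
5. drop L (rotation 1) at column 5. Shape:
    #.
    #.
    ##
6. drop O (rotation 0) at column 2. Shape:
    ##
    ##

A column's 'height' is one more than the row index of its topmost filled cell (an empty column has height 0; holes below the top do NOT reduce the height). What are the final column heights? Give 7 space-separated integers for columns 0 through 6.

Drop 1: O rot2 at col 2 lands with bottom-row=0; cleared 0 line(s) (total 0); column heights now [0 0 2 2 0 0 0], max=2
Drop 2: O rot0 at col 3 lands with bottom-row=2; cleared 0 line(s) (total 0); column heights now [0 0 2 4 4 0 0], max=4
Drop 3: I rot2 at col 0 lands with bottom-row=4; cleared 0 line(s) (total 0); column heights now [5 5 5 5 4 0 0], max=5
Drop 4: T rot3 at col 3 lands with bottom-row=4; cleared 0 line(s) (total 0); column heights now [5 5 5 6 7 0 0], max=7
Drop 5: L rot1 at col 5 lands with bottom-row=0; cleared 0 line(s) (total 0); column heights now [5 5 5 6 7 3 1], max=7
Drop 6: O rot0 at col 2 lands with bottom-row=6; cleared 0 line(s) (total 0); column heights now [5 5 8 8 7 3 1], max=8

Answer: 5 5 8 8 7 3 1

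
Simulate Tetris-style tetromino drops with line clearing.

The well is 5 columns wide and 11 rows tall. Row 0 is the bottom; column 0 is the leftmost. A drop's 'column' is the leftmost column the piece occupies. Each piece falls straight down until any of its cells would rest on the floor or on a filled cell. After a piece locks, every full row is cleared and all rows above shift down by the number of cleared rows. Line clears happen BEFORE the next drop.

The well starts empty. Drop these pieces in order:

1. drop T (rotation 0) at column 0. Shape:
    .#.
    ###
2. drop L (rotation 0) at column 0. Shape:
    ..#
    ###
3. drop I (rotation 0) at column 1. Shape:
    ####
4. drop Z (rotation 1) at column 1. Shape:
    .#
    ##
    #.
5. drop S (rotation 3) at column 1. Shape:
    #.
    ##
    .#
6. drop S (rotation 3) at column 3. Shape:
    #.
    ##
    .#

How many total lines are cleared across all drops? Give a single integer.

Answer: 0

Derivation:
Drop 1: T rot0 at col 0 lands with bottom-row=0; cleared 0 line(s) (total 0); column heights now [1 2 1 0 0], max=2
Drop 2: L rot0 at col 0 lands with bottom-row=2; cleared 0 line(s) (total 0); column heights now [3 3 4 0 0], max=4
Drop 3: I rot0 at col 1 lands with bottom-row=4; cleared 0 line(s) (total 0); column heights now [3 5 5 5 5], max=5
Drop 4: Z rot1 at col 1 lands with bottom-row=5; cleared 0 line(s) (total 0); column heights now [3 7 8 5 5], max=8
Drop 5: S rot3 at col 1 lands with bottom-row=8; cleared 0 line(s) (total 0); column heights now [3 11 10 5 5], max=11
Drop 6: S rot3 at col 3 lands with bottom-row=5; cleared 0 line(s) (total 0); column heights now [3 11 10 8 7], max=11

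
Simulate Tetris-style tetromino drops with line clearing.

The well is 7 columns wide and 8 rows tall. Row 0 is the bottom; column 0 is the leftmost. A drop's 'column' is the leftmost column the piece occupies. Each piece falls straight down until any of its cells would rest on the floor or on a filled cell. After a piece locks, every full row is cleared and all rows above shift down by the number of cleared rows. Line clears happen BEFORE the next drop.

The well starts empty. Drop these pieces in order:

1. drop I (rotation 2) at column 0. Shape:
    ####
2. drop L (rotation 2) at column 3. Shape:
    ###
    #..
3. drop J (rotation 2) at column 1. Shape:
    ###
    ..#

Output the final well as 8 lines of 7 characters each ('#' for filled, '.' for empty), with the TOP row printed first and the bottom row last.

Drop 1: I rot2 at col 0 lands with bottom-row=0; cleared 0 line(s) (total 0); column heights now [1 1 1 1 0 0 0], max=1
Drop 2: L rot2 at col 3 lands with bottom-row=1; cleared 0 line(s) (total 0); column heights now [1 1 1 3 3 3 0], max=3
Drop 3: J rot2 at col 1 lands with bottom-row=3; cleared 0 line(s) (total 0); column heights now [1 5 5 5 3 3 0], max=5

Answer: .......
.......
.......
.###...
...#...
...###.
...#...
####...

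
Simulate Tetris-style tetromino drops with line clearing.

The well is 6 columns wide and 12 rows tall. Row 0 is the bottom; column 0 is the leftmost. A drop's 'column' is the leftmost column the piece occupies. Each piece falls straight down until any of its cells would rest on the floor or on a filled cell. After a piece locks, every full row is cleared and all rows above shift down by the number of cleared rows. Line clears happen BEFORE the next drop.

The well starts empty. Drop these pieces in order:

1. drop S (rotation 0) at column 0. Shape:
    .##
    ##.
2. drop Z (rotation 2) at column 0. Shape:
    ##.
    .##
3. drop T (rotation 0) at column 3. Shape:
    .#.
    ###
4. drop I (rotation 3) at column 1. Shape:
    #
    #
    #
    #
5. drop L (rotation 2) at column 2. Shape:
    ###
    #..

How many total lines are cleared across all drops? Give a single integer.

Answer: 0

Derivation:
Drop 1: S rot0 at col 0 lands with bottom-row=0; cleared 0 line(s) (total 0); column heights now [1 2 2 0 0 0], max=2
Drop 2: Z rot2 at col 0 lands with bottom-row=2; cleared 0 line(s) (total 0); column heights now [4 4 3 0 0 0], max=4
Drop 3: T rot0 at col 3 lands with bottom-row=0; cleared 0 line(s) (total 0); column heights now [4 4 3 1 2 1], max=4
Drop 4: I rot3 at col 1 lands with bottom-row=4; cleared 0 line(s) (total 0); column heights now [4 8 3 1 2 1], max=8
Drop 5: L rot2 at col 2 lands with bottom-row=3; cleared 0 line(s) (total 0); column heights now [4 8 5 5 5 1], max=8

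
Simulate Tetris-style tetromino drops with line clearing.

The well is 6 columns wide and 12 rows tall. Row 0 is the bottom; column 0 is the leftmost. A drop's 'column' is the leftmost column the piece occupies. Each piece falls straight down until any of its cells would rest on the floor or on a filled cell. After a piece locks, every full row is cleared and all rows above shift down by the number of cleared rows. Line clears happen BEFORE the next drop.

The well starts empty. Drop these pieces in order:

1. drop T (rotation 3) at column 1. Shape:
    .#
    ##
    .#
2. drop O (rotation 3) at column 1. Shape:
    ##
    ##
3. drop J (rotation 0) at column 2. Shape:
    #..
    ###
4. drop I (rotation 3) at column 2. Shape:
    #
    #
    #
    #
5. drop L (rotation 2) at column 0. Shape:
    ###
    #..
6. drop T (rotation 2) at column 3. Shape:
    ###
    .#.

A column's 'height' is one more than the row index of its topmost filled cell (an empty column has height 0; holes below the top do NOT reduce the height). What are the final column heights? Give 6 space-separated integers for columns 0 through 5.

Answer: 12 12 12 8 8 8

Derivation:
Drop 1: T rot3 at col 1 lands with bottom-row=0; cleared 0 line(s) (total 0); column heights now [0 2 3 0 0 0], max=3
Drop 2: O rot3 at col 1 lands with bottom-row=3; cleared 0 line(s) (total 0); column heights now [0 5 5 0 0 0], max=5
Drop 3: J rot0 at col 2 lands with bottom-row=5; cleared 0 line(s) (total 0); column heights now [0 5 7 6 6 0], max=7
Drop 4: I rot3 at col 2 lands with bottom-row=7; cleared 0 line(s) (total 0); column heights now [0 5 11 6 6 0], max=11
Drop 5: L rot2 at col 0 lands with bottom-row=10; cleared 0 line(s) (total 0); column heights now [12 12 12 6 6 0], max=12
Drop 6: T rot2 at col 3 lands with bottom-row=6; cleared 0 line(s) (total 0); column heights now [12 12 12 8 8 8], max=12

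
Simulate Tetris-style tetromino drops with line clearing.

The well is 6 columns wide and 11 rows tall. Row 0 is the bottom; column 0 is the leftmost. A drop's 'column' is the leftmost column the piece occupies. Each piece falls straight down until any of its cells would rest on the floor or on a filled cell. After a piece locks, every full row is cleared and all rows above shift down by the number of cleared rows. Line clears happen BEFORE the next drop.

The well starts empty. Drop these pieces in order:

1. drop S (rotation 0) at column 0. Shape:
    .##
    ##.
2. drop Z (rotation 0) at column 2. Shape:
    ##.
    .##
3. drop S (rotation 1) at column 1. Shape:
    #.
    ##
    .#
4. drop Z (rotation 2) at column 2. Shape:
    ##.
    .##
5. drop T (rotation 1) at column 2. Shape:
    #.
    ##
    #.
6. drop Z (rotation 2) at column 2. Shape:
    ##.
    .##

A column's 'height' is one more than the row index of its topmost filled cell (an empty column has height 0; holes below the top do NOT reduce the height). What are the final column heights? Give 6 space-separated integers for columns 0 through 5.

Drop 1: S rot0 at col 0 lands with bottom-row=0; cleared 0 line(s) (total 0); column heights now [1 2 2 0 0 0], max=2
Drop 2: Z rot0 at col 2 lands with bottom-row=1; cleared 0 line(s) (total 0); column heights now [1 2 3 3 2 0], max=3
Drop 3: S rot1 at col 1 lands with bottom-row=3; cleared 0 line(s) (total 0); column heights now [1 6 5 3 2 0], max=6
Drop 4: Z rot2 at col 2 lands with bottom-row=4; cleared 0 line(s) (total 0); column heights now [1 6 6 6 5 0], max=6
Drop 5: T rot1 at col 2 lands with bottom-row=6; cleared 0 line(s) (total 0); column heights now [1 6 9 8 5 0], max=9
Drop 6: Z rot2 at col 2 lands with bottom-row=8; cleared 0 line(s) (total 0); column heights now [1 6 10 10 9 0], max=10

Answer: 1 6 10 10 9 0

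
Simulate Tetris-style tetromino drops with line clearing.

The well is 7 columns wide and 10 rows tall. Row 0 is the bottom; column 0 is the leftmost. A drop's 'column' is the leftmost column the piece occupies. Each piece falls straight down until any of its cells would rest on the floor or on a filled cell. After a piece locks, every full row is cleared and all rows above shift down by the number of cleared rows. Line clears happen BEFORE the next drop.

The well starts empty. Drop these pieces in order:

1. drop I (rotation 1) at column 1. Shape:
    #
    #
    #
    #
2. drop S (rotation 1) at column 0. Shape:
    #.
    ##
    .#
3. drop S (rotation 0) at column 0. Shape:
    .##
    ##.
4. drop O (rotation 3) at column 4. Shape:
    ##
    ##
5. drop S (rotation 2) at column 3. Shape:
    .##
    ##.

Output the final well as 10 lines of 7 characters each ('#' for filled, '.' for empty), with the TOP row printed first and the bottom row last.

Answer: .......
.##....
##.....
#......
##.....
.#.....
.#..##.
.#.##..
.#..##.
.#..##.

Derivation:
Drop 1: I rot1 at col 1 lands with bottom-row=0; cleared 0 line(s) (total 0); column heights now [0 4 0 0 0 0 0], max=4
Drop 2: S rot1 at col 0 lands with bottom-row=4; cleared 0 line(s) (total 0); column heights now [7 6 0 0 0 0 0], max=7
Drop 3: S rot0 at col 0 lands with bottom-row=7; cleared 0 line(s) (total 0); column heights now [8 9 9 0 0 0 0], max=9
Drop 4: O rot3 at col 4 lands with bottom-row=0; cleared 0 line(s) (total 0); column heights now [8 9 9 0 2 2 0], max=9
Drop 5: S rot2 at col 3 lands with bottom-row=2; cleared 0 line(s) (total 0); column heights now [8 9 9 3 4 4 0], max=9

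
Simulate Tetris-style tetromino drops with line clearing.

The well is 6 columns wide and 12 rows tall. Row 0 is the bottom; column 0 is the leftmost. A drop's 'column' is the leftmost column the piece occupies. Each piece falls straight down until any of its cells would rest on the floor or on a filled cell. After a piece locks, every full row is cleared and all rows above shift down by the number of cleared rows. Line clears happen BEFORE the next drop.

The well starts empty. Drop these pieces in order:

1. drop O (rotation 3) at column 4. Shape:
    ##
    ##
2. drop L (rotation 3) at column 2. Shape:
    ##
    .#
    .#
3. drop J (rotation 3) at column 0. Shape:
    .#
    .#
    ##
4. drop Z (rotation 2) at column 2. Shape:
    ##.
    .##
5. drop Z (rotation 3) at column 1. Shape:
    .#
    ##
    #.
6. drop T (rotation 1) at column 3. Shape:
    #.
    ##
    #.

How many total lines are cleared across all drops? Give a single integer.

Answer: 0

Derivation:
Drop 1: O rot3 at col 4 lands with bottom-row=0; cleared 0 line(s) (total 0); column heights now [0 0 0 0 2 2], max=2
Drop 2: L rot3 at col 2 lands with bottom-row=0; cleared 0 line(s) (total 0); column heights now [0 0 3 3 2 2], max=3
Drop 3: J rot3 at col 0 lands with bottom-row=0; cleared 0 line(s) (total 0); column heights now [1 3 3 3 2 2], max=3
Drop 4: Z rot2 at col 2 lands with bottom-row=3; cleared 0 line(s) (total 0); column heights now [1 3 5 5 4 2], max=5
Drop 5: Z rot3 at col 1 lands with bottom-row=4; cleared 0 line(s) (total 0); column heights now [1 6 7 5 4 2], max=7
Drop 6: T rot1 at col 3 lands with bottom-row=5; cleared 0 line(s) (total 0); column heights now [1 6 7 8 7 2], max=8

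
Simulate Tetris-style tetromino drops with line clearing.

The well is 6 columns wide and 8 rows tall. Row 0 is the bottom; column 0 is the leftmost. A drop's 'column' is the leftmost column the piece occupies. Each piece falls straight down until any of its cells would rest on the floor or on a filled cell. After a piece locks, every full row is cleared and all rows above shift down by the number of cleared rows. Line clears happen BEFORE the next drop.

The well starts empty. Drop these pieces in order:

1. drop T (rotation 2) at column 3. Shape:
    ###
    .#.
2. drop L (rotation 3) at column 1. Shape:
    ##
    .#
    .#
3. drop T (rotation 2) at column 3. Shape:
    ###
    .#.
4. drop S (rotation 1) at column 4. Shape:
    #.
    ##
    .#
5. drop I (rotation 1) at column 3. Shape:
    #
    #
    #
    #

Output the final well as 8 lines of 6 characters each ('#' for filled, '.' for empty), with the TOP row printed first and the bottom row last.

Drop 1: T rot2 at col 3 lands with bottom-row=0; cleared 0 line(s) (total 0); column heights now [0 0 0 2 2 2], max=2
Drop 2: L rot3 at col 1 lands with bottom-row=0; cleared 0 line(s) (total 0); column heights now [0 3 3 2 2 2], max=3
Drop 3: T rot2 at col 3 lands with bottom-row=2; cleared 0 line(s) (total 0); column heights now [0 3 3 4 4 4], max=4
Drop 4: S rot1 at col 4 lands with bottom-row=4; cleared 0 line(s) (total 0); column heights now [0 3 3 4 7 6], max=7
Drop 5: I rot1 at col 3 lands with bottom-row=4; cleared 0 line(s) (total 0); column heights now [0 3 3 8 7 6], max=8

Answer: ...#..
...##.
...###
...#.#
...###
.##.#.
..####
..#.#.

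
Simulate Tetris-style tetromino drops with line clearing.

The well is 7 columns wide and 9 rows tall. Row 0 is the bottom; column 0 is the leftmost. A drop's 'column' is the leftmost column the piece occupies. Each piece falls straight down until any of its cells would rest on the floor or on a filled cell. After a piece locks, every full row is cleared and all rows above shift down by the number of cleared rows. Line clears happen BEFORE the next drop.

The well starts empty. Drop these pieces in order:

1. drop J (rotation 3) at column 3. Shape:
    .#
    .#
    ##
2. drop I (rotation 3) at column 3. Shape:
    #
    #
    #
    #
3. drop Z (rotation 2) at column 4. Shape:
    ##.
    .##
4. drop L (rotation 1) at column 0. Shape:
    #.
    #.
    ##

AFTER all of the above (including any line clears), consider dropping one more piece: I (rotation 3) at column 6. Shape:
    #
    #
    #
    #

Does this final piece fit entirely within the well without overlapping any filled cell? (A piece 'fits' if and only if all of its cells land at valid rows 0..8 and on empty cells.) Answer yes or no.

Drop 1: J rot3 at col 3 lands with bottom-row=0; cleared 0 line(s) (total 0); column heights now [0 0 0 1 3 0 0], max=3
Drop 2: I rot3 at col 3 lands with bottom-row=1; cleared 0 line(s) (total 0); column heights now [0 0 0 5 3 0 0], max=5
Drop 3: Z rot2 at col 4 lands with bottom-row=2; cleared 0 line(s) (total 0); column heights now [0 0 0 5 4 4 3], max=5
Drop 4: L rot1 at col 0 lands with bottom-row=0; cleared 0 line(s) (total 0); column heights now [3 1 0 5 4 4 3], max=5
Test piece I rot3 at col 6 (width 1): heights before test = [3 1 0 5 4 4 3]; fits = True

Answer: yes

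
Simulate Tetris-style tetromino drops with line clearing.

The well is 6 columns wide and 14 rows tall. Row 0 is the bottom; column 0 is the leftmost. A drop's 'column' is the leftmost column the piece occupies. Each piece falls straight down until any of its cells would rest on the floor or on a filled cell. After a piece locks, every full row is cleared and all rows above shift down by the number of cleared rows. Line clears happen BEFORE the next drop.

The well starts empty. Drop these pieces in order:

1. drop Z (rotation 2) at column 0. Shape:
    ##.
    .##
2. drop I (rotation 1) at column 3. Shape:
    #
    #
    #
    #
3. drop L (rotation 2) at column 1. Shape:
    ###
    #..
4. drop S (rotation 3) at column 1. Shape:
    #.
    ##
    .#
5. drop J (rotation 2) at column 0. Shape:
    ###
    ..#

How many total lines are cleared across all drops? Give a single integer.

Answer: 0

Derivation:
Drop 1: Z rot2 at col 0 lands with bottom-row=0; cleared 0 line(s) (total 0); column heights now [2 2 1 0 0 0], max=2
Drop 2: I rot1 at col 3 lands with bottom-row=0; cleared 0 line(s) (total 0); column heights now [2 2 1 4 0 0], max=4
Drop 3: L rot2 at col 1 lands with bottom-row=3; cleared 0 line(s) (total 0); column heights now [2 5 5 5 0 0], max=5
Drop 4: S rot3 at col 1 lands with bottom-row=5; cleared 0 line(s) (total 0); column heights now [2 8 7 5 0 0], max=8
Drop 5: J rot2 at col 0 lands with bottom-row=7; cleared 0 line(s) (total 0); column heights now [9 9 9 5 0 0], max=9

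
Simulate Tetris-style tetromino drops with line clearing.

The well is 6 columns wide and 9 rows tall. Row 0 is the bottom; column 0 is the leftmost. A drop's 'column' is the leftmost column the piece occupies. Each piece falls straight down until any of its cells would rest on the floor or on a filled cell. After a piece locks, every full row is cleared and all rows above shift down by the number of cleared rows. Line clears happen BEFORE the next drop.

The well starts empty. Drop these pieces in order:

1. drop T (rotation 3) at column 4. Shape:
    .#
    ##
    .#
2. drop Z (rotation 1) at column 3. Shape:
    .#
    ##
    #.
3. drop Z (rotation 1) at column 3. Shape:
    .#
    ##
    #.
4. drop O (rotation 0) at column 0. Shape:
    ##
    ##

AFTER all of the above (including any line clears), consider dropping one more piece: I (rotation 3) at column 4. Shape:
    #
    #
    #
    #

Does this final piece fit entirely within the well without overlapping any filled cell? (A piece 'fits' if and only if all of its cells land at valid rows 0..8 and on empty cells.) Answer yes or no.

Drop 1: T rot3 at col 4 lands with bottom-row=0; cleared 0 line(s) (total 0); column heights now [0 0 0 0 2 3], max=3
Drop 2: Z rot1 at col 3 lands with bottom-row=1; cleared 0 line(s) (total 0); column heights now [0 0 0 3 4 3], max=4
Drop 3: Z rot1 at col 3 lands with bottom-row=3; cleared 0 line(s) (total 0); column heights now [0 0 0 5 6 3], max=6
Drop 4: O rot0 at col 0 lands with bottom-row=0; cleared 0 line(s) (total 0); column heights now [2 2 0 5 6 3], max=6
Test piece I rot3 at col 4 (width 1): heights before test = [2 2 0 5 6 3]; fits = False

Answer: no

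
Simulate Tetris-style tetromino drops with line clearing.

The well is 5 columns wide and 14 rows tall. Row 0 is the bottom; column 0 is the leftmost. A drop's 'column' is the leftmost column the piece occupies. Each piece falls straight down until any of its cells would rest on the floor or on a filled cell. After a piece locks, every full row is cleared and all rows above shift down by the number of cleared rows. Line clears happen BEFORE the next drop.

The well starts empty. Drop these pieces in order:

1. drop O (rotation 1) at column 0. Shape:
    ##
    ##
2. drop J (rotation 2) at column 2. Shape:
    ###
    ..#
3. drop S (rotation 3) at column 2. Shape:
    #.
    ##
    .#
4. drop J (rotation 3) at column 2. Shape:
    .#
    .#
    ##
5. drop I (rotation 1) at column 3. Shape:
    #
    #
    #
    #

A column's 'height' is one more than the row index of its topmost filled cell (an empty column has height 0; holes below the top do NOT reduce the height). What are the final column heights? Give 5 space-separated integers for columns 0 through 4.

Drop 1: O rot1 at col 0 lands with bottom-row=0; cleared 0 line(s) (total 0); column heights now [2 2 0 0 0], max=2
Drop 2: J rot2 at col 2 lands with bottom-row=0; cleared 1 line(s) (total 1); column heights now [1 1 0 0 1], max=1
Drop 3: S rot3 at col 2 lands with bottom-row=0; cleared 0 line(s) (total 1); column heights now [1 1 3 2 1], max=3
Drop 4: J rot3 at col 2 lands with bottom-row=3; cleared 0 line(s) (total 1); column heights now [1 1 4 6 1], max=6
Drop 5: I rot1 at col 3 lands with bottom-row=6; cleared 0 line(s) (total 1); column heights now [1 1 4 10 1], max=10

Answer: 1 1 4 10 1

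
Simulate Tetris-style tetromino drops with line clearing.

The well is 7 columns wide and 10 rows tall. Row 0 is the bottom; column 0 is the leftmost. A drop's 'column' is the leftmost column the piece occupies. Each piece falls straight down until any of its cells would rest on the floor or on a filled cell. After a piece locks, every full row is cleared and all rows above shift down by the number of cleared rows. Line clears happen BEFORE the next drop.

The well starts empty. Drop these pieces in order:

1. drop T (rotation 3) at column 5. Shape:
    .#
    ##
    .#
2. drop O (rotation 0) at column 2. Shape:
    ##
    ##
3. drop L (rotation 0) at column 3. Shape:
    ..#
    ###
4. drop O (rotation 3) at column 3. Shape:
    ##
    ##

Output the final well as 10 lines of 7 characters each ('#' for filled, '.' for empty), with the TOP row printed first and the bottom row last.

Drop 1: T rot3 at col 5 lands with bottom-row=0; cleared 0 line(s) (total 0); column heights now [0 0 0 0 0 2 3], max=3
Drop 2: O rot0 at col 2 lands with bottom-row=0; cleared 0 line(s) (total 0); column heights now [0 0 2 2 0 2 3], max=3
Drop 3: L rot0 at col 3 lands with bottom-row=2; cleared 0 line(s) (total 0); column heights now [0 0 2 3 3 4 3], max=4
Drop 4: O rot3 at col 3 lands with bottom-row=3; cleared 0 line(s) (total 0); column heights now [0 0 2 5 5 4 3], max=5

Answer: .......
.......
.......
.......
.......
...##..
...###.
...####
..##.##
..##..#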